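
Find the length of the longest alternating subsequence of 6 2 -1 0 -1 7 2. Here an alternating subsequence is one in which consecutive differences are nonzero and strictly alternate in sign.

Track the best alternating length ending on an up-step vs a down-step at each position: up/down = 1/1, 1/2, 1/2, 3/2, 1/4, 5/1, 5/6.
The maximum over both is 6; one such subsequence is 6, -1, 0, -1, 7, 2.

6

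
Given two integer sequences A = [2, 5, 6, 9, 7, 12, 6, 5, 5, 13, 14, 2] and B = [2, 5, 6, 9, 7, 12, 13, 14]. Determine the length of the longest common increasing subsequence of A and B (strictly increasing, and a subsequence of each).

7

For each value that appears in both, track the longest common increasing run ending there.
The best achievable length is 7; one witness is 2, 5, 6, 9, 12, 13, 14 (A-positions 1,2,3,4,6,10,11, B-positions 1,2,3,4,6,7,8).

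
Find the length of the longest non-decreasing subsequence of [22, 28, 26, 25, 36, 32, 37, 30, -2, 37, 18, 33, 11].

5

Scanning left to right, the best length ending at each element is: 22→1, 28→2, 26→2, 25→2, 36→3, 32→3, 37→4, 30→3, -2→1, 37→5, 18→2, 33→4, 11→2.
So the longest non-decreasing subsequence has length 5, e.g. 22, 28, 36, 37, 37.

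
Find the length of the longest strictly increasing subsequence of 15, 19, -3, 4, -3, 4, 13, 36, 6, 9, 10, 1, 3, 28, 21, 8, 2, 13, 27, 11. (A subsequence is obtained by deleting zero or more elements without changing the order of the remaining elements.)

7

Scanning left to right, the best length ending at each element is: 15→1, 19→2, -3→1, 4→2, -3→1, 4→2, 13→3, 36→4, 6→3, 9→4, 10→5, 1→2, 3→3, 28→6, 21→6, 8→4, 2→3, 13→6, 27→7, 11→6.
So the longest increasing subsequence has length 7, e.g. -3, 4, 6, 9, 10, 21, 27.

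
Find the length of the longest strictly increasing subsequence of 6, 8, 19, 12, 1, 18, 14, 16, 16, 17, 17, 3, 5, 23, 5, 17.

Let dp[i] be the longest increasing subsequence ending at position i. Then dp = [1, 2, 3, 3, 1, 4, 4, 5, 5, 6, 6, 2, 3, 7, 3, 6].
The maximum is 7; one witness is 6, 8, 12, 14, 16, 17, 23 at positions 1,2,4,7,8,10,14.

7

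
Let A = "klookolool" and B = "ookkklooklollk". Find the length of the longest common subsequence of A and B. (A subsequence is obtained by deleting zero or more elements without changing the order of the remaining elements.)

8

Backtracking the LCS table gives one alignment: k (A1,B5) → l (A2,B6) → o (A3,B7) → o (A4,B8) → k (A5,B9) → o (A6,B11) → l (A7,B12) → l (A10,B13).
So the longest common subsequence has length 8.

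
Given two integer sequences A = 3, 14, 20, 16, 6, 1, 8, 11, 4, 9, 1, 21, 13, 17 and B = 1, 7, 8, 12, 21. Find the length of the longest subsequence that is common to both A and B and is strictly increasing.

For each value that appears in both, track the longest common increasing run ending there.
The best achievable length is 3; one witness is 1, 8, 21 (A-positions 6,7,12, B-positions 1,3,5).

3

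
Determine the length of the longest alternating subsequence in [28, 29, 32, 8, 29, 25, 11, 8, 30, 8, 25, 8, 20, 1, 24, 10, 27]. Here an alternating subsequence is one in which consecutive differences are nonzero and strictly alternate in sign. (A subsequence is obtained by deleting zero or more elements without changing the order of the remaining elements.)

Track the best alternating length ending on an up-step vs a down-step at each position: up/down = 1/1, 2/1, 2/1, 1/3, 4/3, 4/5, 4/5, 1/5, 6/3, 1/7, 8/7, 1/9, 10/9, 1/11, 12/9, 12/13, 14/7.
The maximum over both is 14; one such subsequence is 28, 29, 8, 29, 25, 30, 8, 25, 8, 20, 1, 24, 10, 27.

14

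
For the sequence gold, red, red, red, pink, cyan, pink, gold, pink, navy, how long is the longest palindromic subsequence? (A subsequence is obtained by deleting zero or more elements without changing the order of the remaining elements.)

Using dp[i][j] = 2 + dp[i+1][j−1] if the ends match, else max(dp[i+1][j], dp[i][j−1]):
dp[1][10] = 5. A witness is gold pink cyan pink gold at positions 1,5,6,7,8.

5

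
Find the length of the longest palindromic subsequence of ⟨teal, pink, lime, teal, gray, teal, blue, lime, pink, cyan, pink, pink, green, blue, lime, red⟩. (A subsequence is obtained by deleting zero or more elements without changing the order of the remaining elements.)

Using dp[i][j] = 2 + dp[i+1][j−1] if the ends match, else max(dp[i+1][j], dp[i][j−1]):
dp[1][16] = 7. A witness is lime blue pink pink pink blue lime at positions 3,7,9,11,12,14,15.

7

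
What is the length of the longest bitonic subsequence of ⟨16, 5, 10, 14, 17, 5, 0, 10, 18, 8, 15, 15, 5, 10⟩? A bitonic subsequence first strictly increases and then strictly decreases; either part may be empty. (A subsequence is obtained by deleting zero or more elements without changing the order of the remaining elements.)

Let inc[i] be the LIS ending at i and dec[i] the longest strictly decreasing subsequence starting at i. inc = [1, 1, 2, 3, 4, 1, 1, 2, 5, 2, 4, 4, 2, 3], dec = [5, 2, 3, 4, 4, 2, 1, 3, 3, 2, 2, 2, 1, 1].
max_i inc[i]+dec[i]−1 = 7, with one witness 5, 10, 14, 17, 10, 8, 5.

7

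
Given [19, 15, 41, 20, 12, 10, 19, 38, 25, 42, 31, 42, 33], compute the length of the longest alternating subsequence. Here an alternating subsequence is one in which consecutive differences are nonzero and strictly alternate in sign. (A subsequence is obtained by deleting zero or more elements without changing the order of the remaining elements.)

Track the best alternating length ending on an up-step vs a down-step at each position: up/down = 1/1, 1/2, 3/1, 3/4, 1/4, 1/4, 5/4, 5/4, 5/6, 7/1, 7/8, 9/1, 9/10.
The maximum over both is 10; one such subsequence is 19, 15, 41, 20, 38, 25, 42, 31, 42, 33.

10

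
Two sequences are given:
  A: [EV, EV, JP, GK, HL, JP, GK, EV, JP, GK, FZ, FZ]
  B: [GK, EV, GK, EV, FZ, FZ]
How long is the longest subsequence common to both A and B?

Backtracking the LCS table gives one alignment: EV (A2,B2) → GK (A7,B3) → EV (A8,B4) → FZ (A11,B5) → FZ (A12,B6).
So the longest common subsequence has length 5.

5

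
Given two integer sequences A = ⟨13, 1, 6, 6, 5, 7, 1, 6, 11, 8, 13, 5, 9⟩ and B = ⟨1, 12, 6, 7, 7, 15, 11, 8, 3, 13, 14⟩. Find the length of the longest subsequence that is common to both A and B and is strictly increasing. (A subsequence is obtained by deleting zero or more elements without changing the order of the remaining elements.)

5

For each value that appears in both, track the longest common increasing run ending there.
The best achievable length is 5; one witness is 1, 6, 7, 11, 13 (A-positions 2,3,6,9,11, B-positions 1,3,4,7,10).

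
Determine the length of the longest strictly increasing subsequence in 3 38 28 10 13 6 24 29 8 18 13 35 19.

6

Let dp[i] be the longest increasing subsequence ending at position i. Then dp = [1, 2, 2, 2, 3, 2, 4, 5, 3, 4, 4, 6, 5].
The maximum is 6; one witness is 3, 10, 13, 24, 29, 35 at positions 1,4,5,7,8,12.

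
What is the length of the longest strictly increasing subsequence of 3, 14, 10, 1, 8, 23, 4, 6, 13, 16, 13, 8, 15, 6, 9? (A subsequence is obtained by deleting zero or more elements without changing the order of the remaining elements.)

One longest increasing subsequence is 3, 4, 6, 13, 16 (positions 1,7,8,9,10), of length 5; no longer one exists.

5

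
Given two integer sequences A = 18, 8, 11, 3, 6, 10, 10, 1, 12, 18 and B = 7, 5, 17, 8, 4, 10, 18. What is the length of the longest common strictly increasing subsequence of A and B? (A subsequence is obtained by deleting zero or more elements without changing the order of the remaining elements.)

A longest common strictly increasing subsequence is 8, 10, 18 (length 3); it appears in order in both A and B, and no longer such subsequence exists.

3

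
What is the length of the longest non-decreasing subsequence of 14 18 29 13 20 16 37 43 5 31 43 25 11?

Scanning left to right, the best length ending at each element is: 14→1, 18→2, 29→3, 13→1, 20→3, 16→2, 37→4, 43→5, 5→1, 31→4, 43→6, 25→4, 11→2.
So the longest non-decreasing subsequence has length 6, e.g. 14, 18, 29, 37, 43, 43.

6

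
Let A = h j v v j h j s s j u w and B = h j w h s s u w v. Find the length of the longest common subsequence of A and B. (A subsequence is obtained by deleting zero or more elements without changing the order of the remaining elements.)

A longest common subsequence is hjhssuw (length 7); the LCS DP confirms no longer common subsequence exists.

7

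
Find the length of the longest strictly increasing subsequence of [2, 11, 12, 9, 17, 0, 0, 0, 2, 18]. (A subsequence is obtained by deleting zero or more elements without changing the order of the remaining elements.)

5

Scanning left to right, the best length ending at each element is: 2→1, 11→2, 12→3, 9→2, 17→4, 0→1, 0→1, 0→1, 2→2, 18→5.
So the longest increasing subsequence has length 5, e.g. 2, 11, 12, 17, 18.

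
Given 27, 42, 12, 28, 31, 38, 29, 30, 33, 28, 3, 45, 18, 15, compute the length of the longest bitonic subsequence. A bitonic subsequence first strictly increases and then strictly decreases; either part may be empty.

One longest bitonic subsequence is 27, 28, 31, 38, 33, 28, 18, 15 (positions 1,4,5,6,9,10,13,14): it rises to 38 then falls. Length 8 is optimal.

8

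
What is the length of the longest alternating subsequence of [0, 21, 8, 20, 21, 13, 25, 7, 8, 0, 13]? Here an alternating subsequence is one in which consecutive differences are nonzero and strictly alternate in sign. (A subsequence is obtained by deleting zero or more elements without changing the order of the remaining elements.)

10

A longest alternating subsequence is 0, 21, 8, 20, 13, 25, 7, 8, 0, 13 (positions 1,2,3,4,6,7,8,9,10,11); its 9 consecutive differences strictly alternate in sign, and length 10 is optimal.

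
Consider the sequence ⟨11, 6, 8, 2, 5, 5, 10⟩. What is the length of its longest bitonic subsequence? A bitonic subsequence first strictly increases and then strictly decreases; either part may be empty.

3

One longest bitonic subsequence is 11, 8, 5 (positions 1,3,6): it rises to 11 then falls. Length 3 is optimal.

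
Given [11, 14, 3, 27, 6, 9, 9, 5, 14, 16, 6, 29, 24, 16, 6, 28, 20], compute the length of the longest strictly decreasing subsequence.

One longest decreasing subsequence is 27, 24, 16, 6 (positions 4,13,14,15), of length 4; no longer one exists.

4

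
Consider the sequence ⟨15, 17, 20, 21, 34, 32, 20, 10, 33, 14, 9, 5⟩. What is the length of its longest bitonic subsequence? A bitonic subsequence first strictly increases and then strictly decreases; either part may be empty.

One longest bitonic subsequence is 15, 17, 20, 21, 34, 32, 20, 14, 9, 5 (positions 1,2,3,4,5,6,7,10,11,12): it rises to 34 then falls. Length 10 is optimal.

10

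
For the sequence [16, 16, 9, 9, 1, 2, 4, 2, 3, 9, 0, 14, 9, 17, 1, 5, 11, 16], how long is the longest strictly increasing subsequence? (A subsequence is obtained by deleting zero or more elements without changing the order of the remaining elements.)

Let dp[i] be the longest increasing subsequence ending at position i. Then dp = [1, 1, 1, 1, 1, 2, 3, 2, 3, 4, 1, 5, 4, 6, 2, 4, 5, 6].
The maximum is 6; one witness is 1, 2, 4, 9, 14, 17 at positions 5,6,7,10,12,14.

6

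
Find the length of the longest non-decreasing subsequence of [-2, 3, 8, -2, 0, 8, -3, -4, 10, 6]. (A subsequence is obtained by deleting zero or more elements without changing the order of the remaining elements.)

5

Scanning left to right, the best length ending at each element is: -2→1, 3→2, 8→3, -2→2, 0→3, 8→4, -3→1, -4→1, 10→5, 6→4.
So the longest non-decreasing subsequence has length 5, e.g. -2, 3, 8, 8, 10.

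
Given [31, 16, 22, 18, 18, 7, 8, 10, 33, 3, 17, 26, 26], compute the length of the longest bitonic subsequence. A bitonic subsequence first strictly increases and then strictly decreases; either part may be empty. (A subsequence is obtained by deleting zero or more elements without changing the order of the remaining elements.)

One longest bitonic subsequence is 31, 22, 18, 10, 3 (positions 1,3,5,8,10): it rises to 31 then falls. Length 5 is optimal.

5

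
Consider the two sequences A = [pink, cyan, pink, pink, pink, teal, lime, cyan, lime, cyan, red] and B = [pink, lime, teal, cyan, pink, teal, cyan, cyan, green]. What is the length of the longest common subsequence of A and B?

6

A longest common subsequence is pink, cyan, pink, teal, cyan, cyan (length 6); the LCS DP confirms no longer common subsequence exists.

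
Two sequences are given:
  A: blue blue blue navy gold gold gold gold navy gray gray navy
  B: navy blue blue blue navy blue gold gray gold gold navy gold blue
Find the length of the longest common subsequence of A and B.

8

Backtracking the LCS table gives one alignment: blue (A1,B2) → blue (A2,B3) → blue (A3,B4) → navy (A4,B5) → gold (A5,B7) → gold (A6,B9) → gold (A7,B10) → gold (A8,B12).
So the longest common subsequence has length 8.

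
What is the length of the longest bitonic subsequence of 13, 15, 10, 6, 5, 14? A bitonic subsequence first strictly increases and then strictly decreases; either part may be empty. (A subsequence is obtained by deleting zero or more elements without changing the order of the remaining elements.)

5

Let inc[i] be the LIS ending at i and dec[i] the longest strictly decreasing subsequence starting at i. inc = [1, 2, 1, 1, 1, 2], dec = [4, 4, 3, 2, 1, 1].
max_i inc[i]+dec[i]−1 = 5, with one witness 13, 15, 10, 6, 5.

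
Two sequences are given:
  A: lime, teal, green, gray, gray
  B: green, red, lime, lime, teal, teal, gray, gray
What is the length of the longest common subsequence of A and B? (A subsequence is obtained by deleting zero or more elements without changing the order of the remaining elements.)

Backtracking the LCS table gives one alignment: lime (A1,B4) → teal (A2,B6) → gray (A4,B7) → gray (A5,B8).
So the longest common subsequence has length 4.

4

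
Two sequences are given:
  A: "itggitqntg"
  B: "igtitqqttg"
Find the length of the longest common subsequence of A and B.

7

Backtracking the LCS table gives one alignment: i (A1,B1) → t (A2,B3) → i (A5,B4) → t (A6,B5) → q (A7,B7) → t (A9,B9) → g (A10,B10).
So the longest common subsequence has length 7.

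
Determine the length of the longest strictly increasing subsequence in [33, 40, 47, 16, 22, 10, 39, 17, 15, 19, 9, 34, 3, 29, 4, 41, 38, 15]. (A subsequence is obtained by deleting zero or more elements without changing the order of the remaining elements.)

Let dp[i] be the longest increasing subsequence ending at position i. Then dp = [1, 2, 3, 1, 2, 1, 3, 2, 2, 3, 1, 4, 1, 4, 2, 5, 5, 3].
The maximum is 5; one witness is 16, 17, 19, 34, 41 at positions 4,8,10,12,16.

5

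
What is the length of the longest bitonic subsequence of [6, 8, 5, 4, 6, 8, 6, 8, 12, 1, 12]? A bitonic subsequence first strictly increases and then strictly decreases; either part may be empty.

Let inc[i] be the LIS ending at i and dec[i] the longest strictly decreasing subsequence starting at i. inc = [1, 2, 1, 1, 2, 3, 2, 3, 4, 1, 4], dec = [4, 4, 3, 2, 2, 3, 2, 2, 2, 1, 1].
max_i inc[i]+dec[i]−1 = 5, with one witness 6, 8, 5, 4, 1.

5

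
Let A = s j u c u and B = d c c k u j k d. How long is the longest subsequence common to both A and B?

Backtracking the LCS table gives one alignment: c (A4,B3) → u (A5,B5).
So the longest common subsequence has length 2.

2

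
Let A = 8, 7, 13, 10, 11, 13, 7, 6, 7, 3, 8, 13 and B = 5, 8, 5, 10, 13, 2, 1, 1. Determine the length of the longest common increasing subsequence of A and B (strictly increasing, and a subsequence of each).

3

A longest common strictly increasing subsequence is 8, 10, 13 (length 3); it appears in order in both A and B, and no longer such subsequence exists.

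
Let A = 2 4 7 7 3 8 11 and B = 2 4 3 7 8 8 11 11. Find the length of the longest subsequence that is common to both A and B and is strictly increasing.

A longest common strictly increasing subsequence is 2, 4, 7, 8, 11 (length 5); it appears in order in both A and B, and no longer such subsequence exists.

5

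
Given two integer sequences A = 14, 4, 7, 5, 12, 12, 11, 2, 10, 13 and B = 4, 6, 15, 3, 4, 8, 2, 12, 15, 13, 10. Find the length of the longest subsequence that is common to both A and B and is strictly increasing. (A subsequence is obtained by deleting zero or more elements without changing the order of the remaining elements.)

A longest common strictly increasing subsequence is 4, 12, 13 (length 3); it appears in order in both A and B, and no longer such subsequence exists.

3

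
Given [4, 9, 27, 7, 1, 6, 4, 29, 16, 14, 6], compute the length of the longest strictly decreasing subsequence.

4

One longest decreasing subsequence is 9, 7, 6, 4 (positions 2,4,6,7), of length 4; no longer one exists.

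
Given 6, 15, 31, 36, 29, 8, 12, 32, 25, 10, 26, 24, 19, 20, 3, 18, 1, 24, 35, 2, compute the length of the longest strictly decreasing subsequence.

Scanning left to right, the best length ending at each element is: 6→1, 15→1, 31→1, 36→1, 29→2, 8→3, 12→3, 32→2, 25→3, 10→4, 26→3, 24→4, 19→5, 20→5, 3→6, 18→6, 1→7, 24→4, 35→2, 2→7.
So the longest decreasing subsequence has length 7, e.g. 31, 29, 25, 24, 19, 3, 1.

7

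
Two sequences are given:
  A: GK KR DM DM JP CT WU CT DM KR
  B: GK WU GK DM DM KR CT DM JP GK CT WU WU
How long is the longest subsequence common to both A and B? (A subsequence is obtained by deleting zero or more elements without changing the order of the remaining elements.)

6

Backtracking the LCS table gives one alignment: GK (A1,B3) → KR (A2,B6) → DM (A4,B8) → JP (A5,B9) → CT (A6,B11) → WU (A7,B13).
So the longest common subsequence has length 6.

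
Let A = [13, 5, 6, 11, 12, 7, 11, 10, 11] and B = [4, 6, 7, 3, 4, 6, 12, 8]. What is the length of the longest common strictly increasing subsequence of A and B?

For each value that appears in both, track the longest common increasing run ending there.
The best achievable length is 2; one witness is 6, 7 (A-positions 3,6, B-positions 2,3).

2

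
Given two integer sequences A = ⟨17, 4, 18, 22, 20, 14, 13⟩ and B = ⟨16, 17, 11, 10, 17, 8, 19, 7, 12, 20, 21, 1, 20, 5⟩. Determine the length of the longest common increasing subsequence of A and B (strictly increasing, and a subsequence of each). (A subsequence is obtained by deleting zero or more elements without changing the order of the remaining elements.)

2

A longest common strictly increasing subsequence is 17, 20 (length 2); it appears in order in both A and B, and no longer such subsequence exists.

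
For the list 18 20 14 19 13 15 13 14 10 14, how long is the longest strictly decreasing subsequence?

5

One longest decreasing subsequence is 20, 19, 15, 13, 10 (positions 2,4,6,7,9), of length 5; no longer one exists.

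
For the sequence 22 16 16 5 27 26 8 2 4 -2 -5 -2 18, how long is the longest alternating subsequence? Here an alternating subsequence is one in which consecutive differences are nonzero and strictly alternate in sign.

7

Track the best alternating length ending on an up-step vs a down-step at each position: up/down = 1/1, 1/2, 1/2, 1/2, 3/1, 3/4, 3/4, 1/4, 5/4, 1/6, 1/6, 7/6, 7/4.
The maximum over both is 7; one such subsequence is 22, 16, 27, 2, 4, -5, -2.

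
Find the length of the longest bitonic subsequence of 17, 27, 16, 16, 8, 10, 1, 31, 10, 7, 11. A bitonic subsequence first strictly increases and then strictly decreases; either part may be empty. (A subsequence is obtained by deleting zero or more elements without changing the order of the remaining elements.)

Let inc[i] be the LIS ending at i and dec[i] the longest strictly decreasing subsequence starting at i. inc = [1, 2, 1, 1, 1, 2, 1, 3, 2, 2, 3], dec = [4, 4, 3, 3, 2, 2, 1, 3, 2, 1, 1].
max_i inc[i]+dec[i]−1 = 5, with one witness 17, 27, 16, 10, 7.

5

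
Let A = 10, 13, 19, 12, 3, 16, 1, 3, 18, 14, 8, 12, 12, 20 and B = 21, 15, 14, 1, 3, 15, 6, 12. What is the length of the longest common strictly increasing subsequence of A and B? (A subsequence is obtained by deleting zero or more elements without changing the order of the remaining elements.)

For each value that appears in both, track the longest common increasing run ending there.
The best achievable length is 3; one witness is 1, 3, 12 (A-positions 7,8,12, B-positions 4,5,8).

3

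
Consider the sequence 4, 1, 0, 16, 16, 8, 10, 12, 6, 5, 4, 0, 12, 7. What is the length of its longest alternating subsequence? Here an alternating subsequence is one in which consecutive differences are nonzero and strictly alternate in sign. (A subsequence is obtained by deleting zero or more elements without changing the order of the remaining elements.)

8

Track the best alternating length ending on an up-step vs a down-step at each position: up/down = 1/1, 1/2, 1/2, 3/1, 3/1, 3/4, 5/4, 5/4, 3/6, 3/6, 3/6, 1/6, 7/4, 7/8.
The maximum over both is 8; one such subsequence is 4, 1, 16, 8, 10, 6, 12, 7.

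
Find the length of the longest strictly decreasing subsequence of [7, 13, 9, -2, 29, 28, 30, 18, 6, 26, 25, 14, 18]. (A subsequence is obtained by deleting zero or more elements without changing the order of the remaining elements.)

5

Let dp[i] be the longest decreasing subsequence ending at position i. Then dp = [1, 1, 2, 3, 1, 2, 1, 3, 4, 3, 4, 5, 5].
The maximum is 5; one witness is 29, 28, 26, 25, 14 at positions 5,6,10,11,12.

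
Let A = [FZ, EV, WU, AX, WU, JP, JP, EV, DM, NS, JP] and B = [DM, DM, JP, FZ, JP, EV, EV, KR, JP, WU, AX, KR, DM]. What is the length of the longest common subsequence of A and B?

5

Backtracking the LCS table gives one alignment: FZ (A1,B4) → EV (A2,B7) → WU (A3,B10) → AX (A4,B11) → DM (A9,B13).
So the longest common subsequence has length 5.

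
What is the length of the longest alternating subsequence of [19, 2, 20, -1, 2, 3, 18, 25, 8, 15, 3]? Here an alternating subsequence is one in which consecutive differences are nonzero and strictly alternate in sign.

Track the best alternating length ending on an up-step vs a down-step at each position: up/down = 1/1, 1/2, 3/1, 1/4, 5/4, 5/4, 5/4, 5/1, 5/6, 7/6, 5/8.
The maximum over both is 8; one such subsequence is 19, 2, 20, -1, 18, 8, 15, 3.

8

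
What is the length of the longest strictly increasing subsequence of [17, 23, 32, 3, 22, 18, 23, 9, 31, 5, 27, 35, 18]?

5

Scanning left to right, the best length ending at each element is: 17→1, 23→2, 32→3, 3→1, 22→2, 18→2, 23→3, 9→2, 31→4, 5→2, 27→4, 35→5, 18→3.
So the longest increasing subsequence has length 5, e.g. 17, 22, 23, 31, 35.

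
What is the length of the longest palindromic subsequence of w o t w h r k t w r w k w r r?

One longest palindromic subsequence is rrwkwrr (positions 6,10,11,12,13,14,15); it reads the same forward and backward, and the interval DP gives dp[1][15] = 7.

7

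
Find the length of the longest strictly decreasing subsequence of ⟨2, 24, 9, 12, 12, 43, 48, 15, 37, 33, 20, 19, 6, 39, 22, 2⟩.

7

Scanning left to right, the best length ending at each element is: 2→1, 24→1, 9→2, 12→2, 12→2, 43→1, 48→1, 15→2, 37→2, 33→3, 20→4, 19→5, 6→6, 39→2, 22→4, 2→7.
So the longest decreasing subsequence has length 7, e.g. 43, 37, 33, 20, 19, 6, 2.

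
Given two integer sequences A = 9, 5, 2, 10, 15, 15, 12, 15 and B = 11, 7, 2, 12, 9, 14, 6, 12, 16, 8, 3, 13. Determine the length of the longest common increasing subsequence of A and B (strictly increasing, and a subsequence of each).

2

A longest common strictly increasing subsequence is 2, 12 (length 2); it appears in order in both A and B, and no longer such subsequence exists.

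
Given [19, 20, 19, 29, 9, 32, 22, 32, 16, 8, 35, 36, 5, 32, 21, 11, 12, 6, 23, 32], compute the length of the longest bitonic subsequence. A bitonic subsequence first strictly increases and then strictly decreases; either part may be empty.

Let inc[i] be the LIS ending at i and dec[i] the longest strictly decreasing subsequence starting at i. inc = [1, 2, 1, 3, 1, 4, 3, 4, 2, 1, 5, 6, 1, 4, 3, 2, 3, 2, 4, 5], dec = [4, 5, 4, 5, 3, 5, 4, 4, 3, 2, 5, 5, 1, 4, 3, 2, 2, 1, 1, 1].
max_i inc[i]+dec[i]−1 = 10, with one witness 19, 20, 29, 32, 35, 36, 32, 21, 12, 6.

10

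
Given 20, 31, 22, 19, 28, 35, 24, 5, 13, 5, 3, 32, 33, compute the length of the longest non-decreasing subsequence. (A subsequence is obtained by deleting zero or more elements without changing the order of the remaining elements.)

Let dp[i] be the longest non-decreasing subsequence ending at position i. Then dp = [1, 2, 2, 1, 3, 4, 3, 1, 2, 2, 1, 4, 5].
The maximum is 5; one witness is 20, 22, 28, 32, 33 at positions 1,3,5,12,13.

5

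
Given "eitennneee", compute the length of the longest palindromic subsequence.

7

One longest palindromic subsequence is eennnee (positions 1,4,5,6,7,9,10); it reads the same forward and backward, and the interval DP gives dp[1][10] = 7.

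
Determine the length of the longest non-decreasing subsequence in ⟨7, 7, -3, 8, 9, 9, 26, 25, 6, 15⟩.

6

One longest non-decreasing subsequence is 7, 7, 8, 9, 9, 26 (positions 1,2,4,5,6,7), of length 6; no longer one exists.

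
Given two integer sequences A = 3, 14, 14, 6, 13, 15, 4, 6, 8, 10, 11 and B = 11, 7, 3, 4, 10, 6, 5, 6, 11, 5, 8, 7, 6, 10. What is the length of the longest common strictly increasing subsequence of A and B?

5

A longest common strictly increasing subsequence is 3, 4, 6, 8, 10 (length 5); it appears in order in both A and B, and no longer such subsequence exists.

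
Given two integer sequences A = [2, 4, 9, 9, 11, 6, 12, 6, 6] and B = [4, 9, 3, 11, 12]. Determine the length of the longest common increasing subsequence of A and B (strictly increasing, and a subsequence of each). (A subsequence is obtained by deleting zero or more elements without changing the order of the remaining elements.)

A longest common strictly increasing subsequence is 4, 9, 11, 12 (length 4); it appears in order in both A and B, and no longer such subsequence exists.

4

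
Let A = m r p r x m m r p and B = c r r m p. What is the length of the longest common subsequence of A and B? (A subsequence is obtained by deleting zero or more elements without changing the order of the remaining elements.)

Backtracking the LCS table gives one alignment: r (A2,B2) → r (A4,B3) → m (A7,B4) → p (A9,B5).
So the longest common subsequence has length 4.

4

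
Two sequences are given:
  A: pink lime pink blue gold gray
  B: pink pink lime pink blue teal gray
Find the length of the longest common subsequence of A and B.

Backtracking the LCS table gives one alignment: pink (A1,B2) → lime (A2,B3) → pink (A3,B4) → blue (A4,B5) → gray (A6,B7).
So the longest common subsequence has length 5.

5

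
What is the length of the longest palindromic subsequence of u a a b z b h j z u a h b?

5

One longest palindromic subsequence is bhahb (positions 4,7,11,12,13); it reads the same forward and backward, and the interval DP gives dp[1][13] = 5.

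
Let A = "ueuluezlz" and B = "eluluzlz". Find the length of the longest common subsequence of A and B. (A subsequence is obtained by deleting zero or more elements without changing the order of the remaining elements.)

7

A longest common subsequence is euluzlz (length 7); the LCS DP confirms no longer common subsequence exists.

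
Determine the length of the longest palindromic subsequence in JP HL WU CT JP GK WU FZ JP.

Using dp[i][j] = 2 + dp[i+1][j−1] if the ends match, else max(dp[i+1][j], dp[i][j−1]):
dp[1][9] = 5. A witness is JP WU GK WU JP at positions 1,3,6,7,9.

5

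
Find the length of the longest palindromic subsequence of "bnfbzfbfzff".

One longest palindromic subsequence is fzfbfzf (positions 3,5,6,7,8,9,11); it reads the same forward and backward, and the interval DP gives dp[1][11] = 7.

7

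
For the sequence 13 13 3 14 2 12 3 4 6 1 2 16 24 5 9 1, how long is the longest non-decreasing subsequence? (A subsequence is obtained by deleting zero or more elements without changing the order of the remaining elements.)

6

Scanning left to right, the best length ending at each element is: 13→1, 13→2, 3→1, 14→3, 2→1, 12→2, 3→2, 4→3, 6→4, 1→1, 2→2, 16→5, 24→6, 5→4, 9→5, 1→2.
So the longest non-decreasing subsequence has length 6, e.g. 3, 3, 4, 6, 16, 24.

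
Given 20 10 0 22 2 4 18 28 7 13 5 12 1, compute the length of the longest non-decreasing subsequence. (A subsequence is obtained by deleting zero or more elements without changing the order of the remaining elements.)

5

One longest non-decreasing subsequence is 0, 2, 4, 18, 28 (positions 3,5,6,7,8), of length 5; no longer one exists.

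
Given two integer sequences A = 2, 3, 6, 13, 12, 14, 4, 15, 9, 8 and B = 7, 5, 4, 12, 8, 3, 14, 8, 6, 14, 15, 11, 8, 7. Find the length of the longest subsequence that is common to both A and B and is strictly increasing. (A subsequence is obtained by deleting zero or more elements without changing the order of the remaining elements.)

4

A longest common strictly increasing subsequence is 3, 6, 14, 15 (length 4); it appears in order in both A and B, and no longer such subsequence exists.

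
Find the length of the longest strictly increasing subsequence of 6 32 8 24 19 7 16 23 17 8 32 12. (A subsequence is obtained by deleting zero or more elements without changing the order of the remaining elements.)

5

One longest increasing subsequence is 6, 8, 19, 23, 32 (positions 1,3,5,8,11), of length 5; no longer one exists.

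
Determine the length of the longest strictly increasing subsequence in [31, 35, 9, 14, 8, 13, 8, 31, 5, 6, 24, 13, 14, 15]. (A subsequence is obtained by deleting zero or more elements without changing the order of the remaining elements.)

One longest increasing subsequence is 5, 6, 13, 14, 15 (positions 9,10,12,13,14), of length 5; no longer one exists.

5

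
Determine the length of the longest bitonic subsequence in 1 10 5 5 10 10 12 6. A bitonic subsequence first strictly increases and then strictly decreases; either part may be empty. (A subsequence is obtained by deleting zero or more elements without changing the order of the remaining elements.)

5

One longest bitonic subsequence is 1, 5, 10, 12, 6 (positions 1,3,5,7,8): it rises to 12 then falls. Length 5 is optimal.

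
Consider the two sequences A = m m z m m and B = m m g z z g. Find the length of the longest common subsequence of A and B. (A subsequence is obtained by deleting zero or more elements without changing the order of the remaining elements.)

3

Backtracking the LCS table gives one alignment: m (A1,B1) → m (A2,B2) → z (A3,B5).
So the longest common subsequence has length 3.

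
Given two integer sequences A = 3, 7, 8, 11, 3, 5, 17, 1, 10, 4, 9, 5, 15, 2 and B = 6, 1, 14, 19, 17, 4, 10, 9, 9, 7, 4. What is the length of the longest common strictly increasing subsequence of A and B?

3

A longest common strictly increasing subsequence is 1, 4, 9 (length 3); it appears in order in both A and B, and no longer such subsequence exists.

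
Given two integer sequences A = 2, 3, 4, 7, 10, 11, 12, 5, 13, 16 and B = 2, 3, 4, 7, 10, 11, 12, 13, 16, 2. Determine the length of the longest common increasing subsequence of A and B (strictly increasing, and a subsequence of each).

For each value that appears in both, track the longest common increasing run ending there.
The best achievable length is 9; one witness is 2, 3, 4, 7, 10, 11, 12, 13, 16 (A-positions 1,2,3,4,5,6,7,9,10, B-positions 1,2,3,4,5,6,7,8,9).

9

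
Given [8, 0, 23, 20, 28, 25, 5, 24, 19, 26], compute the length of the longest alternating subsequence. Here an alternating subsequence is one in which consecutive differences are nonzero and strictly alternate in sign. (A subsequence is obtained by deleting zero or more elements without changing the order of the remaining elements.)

A longest alternating subsequence is 8, 0, 23, 20, 28, 5, 24, 19, 26 (positions 1,2,3,4,5,7,8,9,10); its 8 consecutive differences strictly alternate in sign, and length 9 is optimal.

9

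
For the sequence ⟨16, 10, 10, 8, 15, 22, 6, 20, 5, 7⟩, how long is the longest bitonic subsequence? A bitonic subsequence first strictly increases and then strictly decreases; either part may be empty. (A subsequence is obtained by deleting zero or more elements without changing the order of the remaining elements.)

5

One longest bitonic subsequence is 16, 10, 8, 6, 5 (positions 1,3,4,7,9): it rises to 16 then falls. Length 5 is optimal.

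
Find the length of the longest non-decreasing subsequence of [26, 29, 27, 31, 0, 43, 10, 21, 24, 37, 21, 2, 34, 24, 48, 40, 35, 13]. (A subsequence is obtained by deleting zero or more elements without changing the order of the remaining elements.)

Let dp[i] be the longest non-decreasing subsequence ending at position i. Then dp = [1, 2, 2, 3, 1, 4, 2, 3, 4, 5, 4, 2, 5, 5, 6, 6, 6, 3].
The maximum is 6; one witness is 0, 10, 21, 24, 37, 48 at positions 5,7,8,9,10,15.

6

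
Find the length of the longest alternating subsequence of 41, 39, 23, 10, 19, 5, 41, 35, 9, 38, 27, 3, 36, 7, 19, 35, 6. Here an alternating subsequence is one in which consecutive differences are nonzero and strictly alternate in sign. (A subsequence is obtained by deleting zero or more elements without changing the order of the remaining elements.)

12

Track the best alternating length ending on an up-step vs a down-step at each position: up/down = 1/1, 1/2, 1/2, 1/2, 3/2, 1/4, 5/1, 5/6, 5/6, 7/6, 7/8, 1/8, 9/8, 9/10, 11/10, 11/10, 9/12.
The maximum over both is 12; one such subsequence is 41, 10, 19, 5, 41, 35, 38, 27, 36, 7, 19, 6.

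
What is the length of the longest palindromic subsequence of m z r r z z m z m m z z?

7

One longest palindromic subsequence is zzmmmzz (positions 2,5,7,9,10,11,12); it reads the same forward and backward, and the interval DP gives dp[1][12] = 7.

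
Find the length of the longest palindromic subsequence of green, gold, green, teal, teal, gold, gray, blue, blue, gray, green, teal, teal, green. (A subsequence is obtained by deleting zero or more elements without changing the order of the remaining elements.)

Using dp[i][j] = 2 + dp[i+1][j−1] if the ends match, else max(dp[i+1][j], dp[i][j−1]):
dp[1][14] = 10. A witness is green teal teal gray blue blue gray teal teal green at positions 1,4,5,7,8,9,10,12,13,14.

10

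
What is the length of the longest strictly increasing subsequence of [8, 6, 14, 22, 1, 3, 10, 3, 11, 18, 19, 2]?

Let dp[i] be the longest increasing subsequence ending at position i. Then dp = [1, 1, 2, 3, 1, 2, 3, 2, 4, 5, 6, 2].
The maximum is 6; one witness is 1, 3, 10, 11, 18, 19 at positions 5,6,7,9,10,11.

6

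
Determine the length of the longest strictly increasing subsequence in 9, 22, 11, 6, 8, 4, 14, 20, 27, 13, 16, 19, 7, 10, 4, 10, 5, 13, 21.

Scanning left to right, the best length ending at each element is: 9→1, 22→2, 11→2, 6→1, 8→2, 4→1, 14→3, 20→4, 27→5, 13→3, 16→4, 19→5, 7→2, 10→3, 4→1, 10→3, 5→2, 13→4, 21→6.
So the longest increasing subsequence has length 6, e.g. 9, 11, 14, 16, 19, 21.

6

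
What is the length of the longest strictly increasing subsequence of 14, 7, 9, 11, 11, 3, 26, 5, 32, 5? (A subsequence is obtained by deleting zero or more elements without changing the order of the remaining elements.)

5

Scanning left to right, the best length ending at each element is: 14→1, 7→1, 9→2, 11→3, 11→3, 3→1, 26→4, 5→2, 32→5, 5→2.
So the longest increasing subsequence has length 5, e.g. 7, 9, 11, 26, 32.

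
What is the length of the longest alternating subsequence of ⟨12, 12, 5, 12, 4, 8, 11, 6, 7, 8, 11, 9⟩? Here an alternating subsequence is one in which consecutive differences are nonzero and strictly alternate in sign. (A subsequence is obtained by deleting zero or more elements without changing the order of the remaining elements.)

A longest alternating subsequence is 12, 5, 12, 4, 8, 6, 11, 9 (positions 1,3,4,5,6,8,11,12); its 7 consecutive differences strictly alternate in sign, and length 8 is optimal.

8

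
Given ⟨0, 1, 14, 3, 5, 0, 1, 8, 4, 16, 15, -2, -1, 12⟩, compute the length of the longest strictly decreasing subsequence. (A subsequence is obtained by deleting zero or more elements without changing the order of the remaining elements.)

4

Let dp[i] be the longest decreasing subsequence ending at position i. Then dp = [1, 1, 1, 2, 2, 3, 3, 2, 3, 1, 2, 4, 4, 3].
The maximum is 4; one witness is 14, 3, 0, -2 at positions 3,4,6,12.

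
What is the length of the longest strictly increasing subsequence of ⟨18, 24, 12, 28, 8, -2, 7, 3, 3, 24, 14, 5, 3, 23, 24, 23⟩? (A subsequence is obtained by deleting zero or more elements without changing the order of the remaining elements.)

One longest increasing subsequence is -2, 7, 14, 23, 24 (positions 6,7,11,14,15), of length 5; no longer one exists.

5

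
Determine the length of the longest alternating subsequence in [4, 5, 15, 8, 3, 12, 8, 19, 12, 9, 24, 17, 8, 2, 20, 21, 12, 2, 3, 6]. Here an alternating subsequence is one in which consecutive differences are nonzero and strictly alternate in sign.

Track the best alternating length ending on an up-step vs a down-step at each position: up/down = 1/1, 2/1, 2/1, 2/3, 1/3, 4/3, 4/5, 6/1, 6/7, 6/7, 8/1, 8/9, 4/9, 1/9, 10/9, 10/9, 10/11, 1/11, 12/11, 12/11.
The maximum over both is 12; one such subsequence is 4, 15, 8, 12, 8, 19, 12, 24, 17, 20, 2, 3.

12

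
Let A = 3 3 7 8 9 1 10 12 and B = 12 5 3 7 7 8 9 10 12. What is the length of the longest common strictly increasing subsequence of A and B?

A longest common strictly increasing subsequence is 3, 7, 8, 9, 10, 12 (length 6); it appears in order in both A and B, and no longer such subsequence exists.

6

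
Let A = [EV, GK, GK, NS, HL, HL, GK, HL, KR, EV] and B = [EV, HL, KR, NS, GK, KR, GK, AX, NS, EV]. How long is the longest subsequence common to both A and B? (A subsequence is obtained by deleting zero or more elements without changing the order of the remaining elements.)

5

Backtracking the LCS table gives one alignment: EV (A1,B1) → GK (A2,B5) → GK (A3,B7) → NS (A4,B9) → EV (A10,B10).
So the longest common subsequence has length 5.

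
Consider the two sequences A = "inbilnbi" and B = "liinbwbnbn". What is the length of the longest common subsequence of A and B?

Backtracking the LCS table gives one alignment: i (A1,B3) → n (A2,B4) → b (A3,B7) → n (A6,B8) → b (A7,B9).
So the longest common subsequence has length 5.

5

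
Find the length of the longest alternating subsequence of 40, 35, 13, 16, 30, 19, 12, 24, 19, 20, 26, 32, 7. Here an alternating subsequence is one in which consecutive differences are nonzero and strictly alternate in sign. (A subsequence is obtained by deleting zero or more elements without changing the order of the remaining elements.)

8

Track the best alternating length ending on an up-step vs a down-step at each position: up/down = 1/1, 1/2, 1/2, 3/2, 3/2, 3/4, 1/4, 5/4, 5/6, 7/6, 7/4, 7/2, 1/8.
The maximum over both is 8; one such subsequence is 40, 13, 30, 19, 24, 19, 20, 7.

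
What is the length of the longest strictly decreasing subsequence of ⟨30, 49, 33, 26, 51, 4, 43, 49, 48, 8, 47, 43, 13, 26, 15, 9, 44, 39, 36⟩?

8

Let dp[i] be the longest decreasing subsequence ending at position i. Then dp = [1, 1, 2, 3, 1, 4, 2, 2, 3, 4, 4, 5, 6, 6, 7, 8, 5, 6, 7].
The maximum is 8; one witness is 51, 49, 48, 47, 43, 26, 15, 9 at positions 5,8,9,11,12,14,15,16.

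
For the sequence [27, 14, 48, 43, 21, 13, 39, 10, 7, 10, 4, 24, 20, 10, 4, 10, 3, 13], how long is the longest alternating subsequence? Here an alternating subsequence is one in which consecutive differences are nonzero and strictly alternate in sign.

A longest alternating subsequence is 27, 14, 48, 21, 39, 7, 10, 4, 24, 4, 10, 3, 13 (positions 1,2,3,5,7,9,10,11,12,15,16,17,18); its 12 consecutive differences strictly alternate in sign, and length 13 is optimal.

13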